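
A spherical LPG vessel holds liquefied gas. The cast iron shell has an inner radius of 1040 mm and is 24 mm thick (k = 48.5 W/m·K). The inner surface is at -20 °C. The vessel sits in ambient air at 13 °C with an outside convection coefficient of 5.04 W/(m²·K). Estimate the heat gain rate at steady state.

Each spherical layer contributes R = (1/r_i − 1/r_o)/(4πk):
R_cast iron shell = (1/1.04 − 1/1.064)/(4π×48.5) = 3.559×10^-5 K/W
R_outer film = 1/(h·4πr_o²) = 1/(5.04×4π×1.064²) = 0.01395 K/W
R_total = 0.01398 K/W
Q = ΔT/R_total = 33/0.01398

Q ≈ 2360 W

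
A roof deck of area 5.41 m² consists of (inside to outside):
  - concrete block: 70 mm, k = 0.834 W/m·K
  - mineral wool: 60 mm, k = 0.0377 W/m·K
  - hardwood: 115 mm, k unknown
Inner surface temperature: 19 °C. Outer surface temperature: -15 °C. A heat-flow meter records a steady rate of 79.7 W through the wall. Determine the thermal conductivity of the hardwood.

k ≈ 0.182 W/(m·K)

Model the wall as resistances in series:
R_concrete block = L/(kA) = 0.07/(0.834×5.41) = 0.01551 K/W
R_mineral wool = L/(kA) = 0.06/(0.0377×5.41) = 0.2942 K/W
Sum of known resistances R_other = 0.3097 K/W
Total R = ΔT/Q = 34/79.7 = 0.4266 K/W
R_hardwood = R_total − R_other = 0.1169 K/W
k = L/(R·A) = 0.115/(0.1169×5.41)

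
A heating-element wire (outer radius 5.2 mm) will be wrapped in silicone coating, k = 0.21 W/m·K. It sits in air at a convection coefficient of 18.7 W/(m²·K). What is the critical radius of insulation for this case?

For a cylinder r_cr = k/h = 0.21/18.7
r_cr = 11.2 mm; since the bare radius (5.2 mm) is below r_cr, adding a thin layer of insulation will *increase* heat loss.

r_cr ≈ 11.2 mm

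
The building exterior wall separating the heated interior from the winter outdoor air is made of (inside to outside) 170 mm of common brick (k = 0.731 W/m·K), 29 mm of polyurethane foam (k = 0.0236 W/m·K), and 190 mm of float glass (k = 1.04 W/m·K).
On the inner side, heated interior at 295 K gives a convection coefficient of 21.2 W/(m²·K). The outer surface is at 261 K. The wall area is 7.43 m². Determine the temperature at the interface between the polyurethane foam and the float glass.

Thermal resistances in series:
R_inner film = 1/(h_i·A) = 1/(21.2×7.43) = 0.006349 K/W
R_common brick = L/(kA) = 0.17/(0.731×7.43) = 0.0313 K/W
R_polyurethane foam = L/(kA) = 0.029/(0.0236×7.43) = 0.1654 K/W
R_float glass = L/(kA) = 0.19/(1.04×7.43) = 0.02459 K/W
R_total = 0.2276 K/W;  Q = ΔT/R_total = 34/0.2276 = 149.4 W
T_interface = T_inner − Q·ΣR(inner→interface) = 295 − 149×0.203

T ≈ 265 K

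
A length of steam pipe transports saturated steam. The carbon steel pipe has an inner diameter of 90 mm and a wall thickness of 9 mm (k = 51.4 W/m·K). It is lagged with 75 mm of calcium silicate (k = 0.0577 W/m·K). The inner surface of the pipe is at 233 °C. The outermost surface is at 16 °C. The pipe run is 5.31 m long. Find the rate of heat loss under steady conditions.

Treating each annulus and film as a series resistance:
R_carbon steel pipe wall = ln(54/45)/(2π×51.4×5.31) = 1.063×10^-4 K/W
R_calcium silicate = ln(129/54)/(2π×0.0577×5.31) = 0.4524 K/W
R_total = 0.4525 K/W
Q = ΔT/R_total = 217/0.4525

Q ≈ 480 W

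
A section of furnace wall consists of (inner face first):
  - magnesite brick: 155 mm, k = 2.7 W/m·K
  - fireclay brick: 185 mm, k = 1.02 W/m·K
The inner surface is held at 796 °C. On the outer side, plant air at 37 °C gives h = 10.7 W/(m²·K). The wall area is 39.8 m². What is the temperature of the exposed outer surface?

Series thermal resistances:
R_magnesite brick = L/(kA) = 0.155/(2.7×39.8) = 0.001442 K/W
R_fireclay brick = L/(kA) = 0.185/(1.02×39.8) = 0.004557 K/W
R_outer film = 1/(h_o·A) = 1/(10.7×39.8) = 0.002348 K/W
R_total = 0.008348 K/W;  Q = ΔT/R_total = 759/0.008348 = 90920 W
T_interface = T_inner − Q·ΣR(inner→interface) = 796 − 90900×0.005999

T ≈ 251 °C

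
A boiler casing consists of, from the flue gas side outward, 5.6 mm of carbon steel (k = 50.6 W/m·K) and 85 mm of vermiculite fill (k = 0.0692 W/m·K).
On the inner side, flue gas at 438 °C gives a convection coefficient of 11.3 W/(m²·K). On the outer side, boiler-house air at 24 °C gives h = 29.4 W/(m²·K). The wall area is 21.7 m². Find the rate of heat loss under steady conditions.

Q ≈ 6650 W

Model the wall as resistances in series:
R_inner film = 1/(h_i·A) = 1/(11.3×21.7) = 0.004078 K/W
R_carbon steel = L/(kA) = 0.0056/(50.6×21.7) = 5.1×10^-6 K/W
R_vermiculite fill = L/(kA) = 0.085/(0.0692×21.7) = 0.0566 K/W
R_outer film = 1/(h_o·A) = 1/(29.4×21.7) = 0.001567 K/W
R_total = 0.06226 K/W
Q = ΔT / R_total = 414 / 0.06226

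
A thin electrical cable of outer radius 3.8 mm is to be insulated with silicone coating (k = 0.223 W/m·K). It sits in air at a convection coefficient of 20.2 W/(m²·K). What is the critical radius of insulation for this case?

For a cylinder r_cr = k/h = 0.223/20.2
r_cr = 11 mm; since the bare radius (3.8 mm) is below r_cr, adding a thin layer of insulation will *increase* heat loss.

r_cr ≈ 11 mm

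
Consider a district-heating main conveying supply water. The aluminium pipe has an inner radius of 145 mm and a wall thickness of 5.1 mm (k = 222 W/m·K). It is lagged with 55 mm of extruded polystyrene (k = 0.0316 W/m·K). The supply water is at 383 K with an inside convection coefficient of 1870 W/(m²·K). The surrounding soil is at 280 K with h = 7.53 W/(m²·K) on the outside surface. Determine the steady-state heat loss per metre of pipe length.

q′ ≈ 61.5 W/m

Treating each annulus and film as a series resistance:
R_inner film = 1/(h_i·2πr₁L) = 1/(1870×2π×0.145×1) = 5.87×10^-4 K/W
R_aluminium pipe wall = ln(150.1/145)/(2π×222×1) = 2.478×10^-5 K/W
R_extruded polystyrene = ln(205.1/150.1)/(2π×0.0316×1) = 1.572 K/W
R_outer film = 1/(h_o·2πr_oL) = 1/(7.53×2π×0.2051×1) = 0.1031 K/W
R_total = 1.676 K/W
Q = ΔT/R_total = 103/1.676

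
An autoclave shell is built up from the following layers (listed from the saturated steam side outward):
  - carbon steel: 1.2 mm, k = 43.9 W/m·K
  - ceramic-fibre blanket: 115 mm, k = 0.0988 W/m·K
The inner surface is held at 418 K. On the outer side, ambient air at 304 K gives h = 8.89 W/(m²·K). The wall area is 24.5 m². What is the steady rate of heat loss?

Q ≈ 2190 W

Model the wall as resistances in series:
R_carbon steel = L/(kA) = 0.0012/(43.9×24.5) = 1.116×10^-6 K/W
R_ceramic-fibre blanket = L/(kA) = 0.115/(0.0988×24.5) = 0.04751 K/W
R_outer film = 1/(h_o·A) = 1/(8.89×24.5) = 0.004591 K/W
R_total = 0.0521 K/W
Q = ΔT / R_total = 114 / 0.0521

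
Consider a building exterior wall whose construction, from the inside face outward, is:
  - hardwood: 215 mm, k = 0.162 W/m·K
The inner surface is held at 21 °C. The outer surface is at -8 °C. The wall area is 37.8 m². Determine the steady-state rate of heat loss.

Series thermal resistances:
R_hardwood = L/(kA) = 0.215/(0.162×37.8) = 0.03511 K/W
R_total = 0.03511 K/W
Q = ΔT / R_total = 29 / 0.03511

Q ≈ 826 W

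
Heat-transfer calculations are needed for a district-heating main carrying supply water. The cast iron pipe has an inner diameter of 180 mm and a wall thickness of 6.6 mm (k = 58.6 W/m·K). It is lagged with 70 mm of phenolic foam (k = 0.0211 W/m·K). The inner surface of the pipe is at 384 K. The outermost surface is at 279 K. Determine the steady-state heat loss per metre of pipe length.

Per-layer cylindrical resistances, series-summed:
R_cast iron pipe wall = ln(96.6/90)/(2π×58.6×1) = 1.922×10^-4 K/W
R_phenolic foam = ln(166.6/96.6)/(2π×0.0211×1) = 4.111 K/W
R_total = 4.111 K/W
Q = ΔT/R_total = 105/4.111

q′ ≈ 25.5 W/m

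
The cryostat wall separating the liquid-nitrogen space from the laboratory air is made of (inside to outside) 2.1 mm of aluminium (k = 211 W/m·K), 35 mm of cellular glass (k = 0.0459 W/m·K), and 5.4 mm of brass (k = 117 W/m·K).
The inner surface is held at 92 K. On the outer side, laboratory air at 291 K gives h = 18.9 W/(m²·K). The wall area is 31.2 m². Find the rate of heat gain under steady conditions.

Model the wall as resistances in series:
R_aluminium = L/(kA) = 0.0021/(211×31.2) = 3.19×10^-7 K/W
R_cellular glass = L/(kA) = 0.035/(0.0459×31.2) = 0.02444 K/W
R_brass = L/(kA) = 0.0054/(117×31.2) = 1.479×10^-6 K/W
R_outer film = 1/(h_o·A) = 1/(18.9×31.2) = 0.001696 K/W
R_total = 0.02614 K/W
Q = ΔT / R_total = 199 / 0.02614

Q ≈ 7610 W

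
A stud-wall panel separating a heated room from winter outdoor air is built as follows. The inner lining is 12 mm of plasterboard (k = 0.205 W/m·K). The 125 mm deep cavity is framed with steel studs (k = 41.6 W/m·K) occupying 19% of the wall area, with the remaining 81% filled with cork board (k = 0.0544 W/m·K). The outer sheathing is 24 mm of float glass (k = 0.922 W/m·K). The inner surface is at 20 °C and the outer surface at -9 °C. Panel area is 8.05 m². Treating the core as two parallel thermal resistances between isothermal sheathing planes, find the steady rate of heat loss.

Sheathing layers in series; stud and cavity paths in parallel between them.
R_inner = 0.012/(0.205×8.05) = 0.007272 K/W
R_stud  = 0.125/(41.6×0.19×8.05) = 0.001965 K/W
R_cav   = 0.125/(0.0544×0.81×8.05) = 0.3524 K/W
1/R_core = 1/R_stud + 1/R_cav → R_core = 0.001954 K/W
R_outer = 0.024/(0.922×8.05) = 0.003234 K/W
R_total = 0.01246 K/W
Q = ΔT/R_total = 29/0.01246

Q ≈ 2330 W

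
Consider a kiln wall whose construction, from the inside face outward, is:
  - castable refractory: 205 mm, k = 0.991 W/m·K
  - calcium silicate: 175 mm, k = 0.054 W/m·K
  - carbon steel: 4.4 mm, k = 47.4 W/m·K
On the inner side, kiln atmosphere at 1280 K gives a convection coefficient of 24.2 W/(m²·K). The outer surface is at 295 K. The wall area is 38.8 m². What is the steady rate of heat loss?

Treating each layer as a thermal resistance in series:
R_inner film = 1/(h_i·A) = 1/(24.2×38.8) = 0.001065 K/W
R_castable refractory = L/(kA) = 0.205/(0.991×38.8) = 0.005331 K/W
R_calcium silicate = L/(kA) = 0.175/(0.054×38.8) = 0.08352 K/W
R_carbon steel = L/(kA) = 0.0044/(47.4×38.8) = 2.392×10^-6 K/W
R_total = 0.08992 K/W
Q = ΔT / R_total = 985 / 0.08992

Q ≈ 11000 W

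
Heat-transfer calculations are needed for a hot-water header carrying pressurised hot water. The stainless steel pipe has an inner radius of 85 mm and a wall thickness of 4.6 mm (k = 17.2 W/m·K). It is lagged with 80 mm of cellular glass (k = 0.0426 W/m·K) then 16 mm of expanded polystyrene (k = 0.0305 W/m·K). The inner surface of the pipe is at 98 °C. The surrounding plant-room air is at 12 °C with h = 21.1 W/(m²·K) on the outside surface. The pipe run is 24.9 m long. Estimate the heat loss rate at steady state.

Q ≈ 740 W

Per-layer cylindrical resistances, series-summed:
R_stainless steel pipe wall = ln(89.6/85)/(2π×17.2×24.9) = 1.959×10^-5 K/W
R_cellular glass = ln(169.6/89.6)/(2π×0.0426×24.9) = 0.09574 K/W
R_expanded polystyrene = ln(185.6/169.6)/(2π×0.0305×24.9) = 0.01889 K/W
R_outer film = 1/(h_o·2πr_oL) = 1/(21.1×2π×0.1856×24.9) = 0.001632 K/W
R_total = 0.1163 K/W
Q = ΔT/R_total = 86/0.1163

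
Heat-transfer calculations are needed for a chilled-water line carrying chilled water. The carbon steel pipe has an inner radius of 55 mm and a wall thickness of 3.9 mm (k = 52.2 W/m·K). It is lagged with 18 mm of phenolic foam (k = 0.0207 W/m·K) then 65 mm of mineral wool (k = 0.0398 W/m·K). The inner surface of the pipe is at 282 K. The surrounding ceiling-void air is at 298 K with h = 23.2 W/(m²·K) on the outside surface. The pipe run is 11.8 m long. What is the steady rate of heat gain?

Q ≈ 41.5 W

Cylindrical conduction, so R = ln(r₂/r₁)/(2πkL) per layer, in series:
R_carbon steel pipe wall = ln(58.9/55)/(2π×52.2×11.8) = 1.77×10^-5 K/W
R_phenolic foam = ln(76.9/58.9)/(2π×0.0207×11.8) = 0.1738 K/W
R_mineral wool = ln(141.9/76.9)/(2π×0.0398×11.8) = 0.2076 K/W
R_outer film = 1/(h_o·2πr_oL) = 1/(23.2×2π×0.1419×11.8) = 0.004097 K/W
R_total = 0.3855 K/W
Q = ΔT/R_total = 16/0.3855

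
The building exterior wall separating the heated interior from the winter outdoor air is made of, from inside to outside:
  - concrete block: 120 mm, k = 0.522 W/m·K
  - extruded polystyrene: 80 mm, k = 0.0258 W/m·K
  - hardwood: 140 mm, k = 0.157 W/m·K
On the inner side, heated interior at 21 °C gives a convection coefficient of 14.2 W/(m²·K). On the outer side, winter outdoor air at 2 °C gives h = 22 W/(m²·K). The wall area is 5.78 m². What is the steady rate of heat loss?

Q ≈ 25.3 W

Thermal resistances in series:
R_inner film = 1/(h_i·A) = 1/(14.2×5.78) = 0.01218 K/W
R_concrete block = L/(kA) = 0.12/(0.522×5.78) = 0.03977 K/W
R_extruded polystyrene = L/(kA) = 0.08/(0.0258×5.78) = 0.5365 K/W
R_hardwood = L/(kA) = 0.14/(0.157×5.78) = 0.1543 K/W
R_outer film = 1/(h_o·A) = 1/(22×5.78) = 0.007864 K/W
R_total = 0.7506 K/W
Q = ΔT / R_total = 19 / 0.7506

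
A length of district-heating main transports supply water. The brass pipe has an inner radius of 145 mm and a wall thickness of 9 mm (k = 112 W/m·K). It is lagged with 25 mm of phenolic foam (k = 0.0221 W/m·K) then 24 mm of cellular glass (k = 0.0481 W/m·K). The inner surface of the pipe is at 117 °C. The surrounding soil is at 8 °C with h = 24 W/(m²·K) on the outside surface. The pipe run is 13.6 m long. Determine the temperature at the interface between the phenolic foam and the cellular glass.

T ≈ 39.9 °C

Cylindrical conduction, so R = ln(r₂/r₁)/(2πkL) per layer, in series:
R_brass pipe wall = ln(154/145)/(2π×112×13.6) = 6.292×10^-6 K/W
R_phenolic foam = ln(179/154)/(2π×0.0221×13.6) = 0.07966 K/W
R_cellular glass = ln(203/179)/(2π×0.0481×13.6) = 0.03061 K/W
R_outer film = 1/(h_o·2πr_oL) = 1/(24×2π×0.203×13.6) = 0.002402 K/W
R_total = 0.1127 K/W
Q = ΔT/R_total = 109/0.1127
Q = 967 W
T_interface = T_inner − Q·ΣR(inner→interface) = 117 − 967×0.07966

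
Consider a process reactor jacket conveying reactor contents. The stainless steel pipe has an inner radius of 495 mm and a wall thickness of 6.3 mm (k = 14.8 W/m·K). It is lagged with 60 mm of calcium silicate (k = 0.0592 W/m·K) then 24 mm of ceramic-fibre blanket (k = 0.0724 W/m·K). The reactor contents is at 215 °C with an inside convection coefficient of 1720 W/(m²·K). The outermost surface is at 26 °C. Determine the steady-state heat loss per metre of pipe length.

q′ ≈ 477 W/m

For a radial system each layer contributes R = ln(r_out/r_in)/(2πkL); films add R = 1/(hA).
R_inner film = 1/(h_i·2πr₁L) = 1/(1720×2π×0.495×1) = 1.869×10^-4 K/W
R_stainless steel pipe wall = ln(501.3/495)/(2π×14.8×1) = 1.36×10^-4 K/W
R_calcium silicate = ln(561.3/501.3)/(2π×0.0592×1) = 0.3039 K/W
R_ceramic-fibre blanket = ln(585.3/561.3)/(2π×0.0724×1) = 0.09204 K/W
R_total = 0.3963 K/W
Q = ΔT/R_total = 189/0.3963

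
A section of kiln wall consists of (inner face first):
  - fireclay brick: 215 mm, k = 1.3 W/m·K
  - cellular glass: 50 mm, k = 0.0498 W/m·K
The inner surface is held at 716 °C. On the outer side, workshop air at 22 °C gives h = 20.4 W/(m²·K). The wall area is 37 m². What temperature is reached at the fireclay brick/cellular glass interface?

Using the resistance-network approach (series):
R_fireclay brick = L/(kA) = 0.215/(1.3×37) = 0.00447 K/W
R_cellular glass = L/(kA) = 0.05/(0.0498×37) = 0.02714 K/W
R_outer film = 1/(h_o·A) = 1/(20.4×37) = 0.001325 K/W
R_total = 0.03293 K/W;  Q = ΔT/R_total = 694/0.03293 = 21070 W
T_interface = T_inner − Q·ΣR(inner→interface) = 716 − 21100×0.00447

T ≈ 622 °C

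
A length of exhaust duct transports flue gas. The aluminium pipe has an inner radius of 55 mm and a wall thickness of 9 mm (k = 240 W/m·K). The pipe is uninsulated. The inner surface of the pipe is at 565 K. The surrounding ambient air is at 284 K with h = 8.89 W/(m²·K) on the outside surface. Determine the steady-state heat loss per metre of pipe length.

q′ ≈ 1000 W/m

Treating each annulus and film as a series resistance:
R_aluminium pipe wall = ln(64/55)/(2π×240×1) = 1.005×10^-4 K/W
R_outer film = 1/(h_o·2πr_oL) = 1/(8.89×2π×0.064×1) = 0.2797 K/W
R_total = 0.2798 K/W
Q = ΔT/R_total = 281/0.2798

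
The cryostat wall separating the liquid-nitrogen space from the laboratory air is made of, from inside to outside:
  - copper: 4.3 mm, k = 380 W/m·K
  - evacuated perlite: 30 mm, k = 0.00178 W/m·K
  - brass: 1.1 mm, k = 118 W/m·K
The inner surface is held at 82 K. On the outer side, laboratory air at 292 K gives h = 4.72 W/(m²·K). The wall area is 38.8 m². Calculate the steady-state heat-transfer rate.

Treating each layer as a thermal resistance in series:
R_copper = L/(kA) = 0.0043/(380×38.8) = 2.916×10^-7 K/W
R_evacuated perlite = L/(kA) = 0.03/(0.00178×38.8) = 0.4344 K/W
R_brass = L/(kA) = 0.0011/(118×38.8) = 2.403×10^-7 K/W
R_outer film = 1/(h_o·A) = 1/(4.72×38.8) = 0.00546 K/W
R_total = 0.4398 K/W
Q = ΔT / R_total = 210 / 0.4398

Q ≈ 477 W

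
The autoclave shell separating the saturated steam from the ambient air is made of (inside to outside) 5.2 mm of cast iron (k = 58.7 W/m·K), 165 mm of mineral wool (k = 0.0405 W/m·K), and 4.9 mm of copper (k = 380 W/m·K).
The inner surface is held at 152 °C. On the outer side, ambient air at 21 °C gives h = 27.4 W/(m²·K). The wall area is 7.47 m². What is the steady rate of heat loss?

Q ≈ 238 W

Treating each layer as a thermal resistance in series:
R_cast iron = L/(kA) = 0.0052/(58.7×7.47) = 1.186×10^-5 K/W
R_mineral wool = L/(kA) = 0.165/(0.0405×7.47) = 0.5454 K/W
R_copper = L/(kA) = 0.0049/(380×7.47) = 1.726×10^-6 K/W
R_outer film = 1/(h_o·A) = 1/(27.4×7.47) = 0.004886 K/W
R_total = 0.5503 K/W
Q = ΔT / R_total = 131 / 0.5503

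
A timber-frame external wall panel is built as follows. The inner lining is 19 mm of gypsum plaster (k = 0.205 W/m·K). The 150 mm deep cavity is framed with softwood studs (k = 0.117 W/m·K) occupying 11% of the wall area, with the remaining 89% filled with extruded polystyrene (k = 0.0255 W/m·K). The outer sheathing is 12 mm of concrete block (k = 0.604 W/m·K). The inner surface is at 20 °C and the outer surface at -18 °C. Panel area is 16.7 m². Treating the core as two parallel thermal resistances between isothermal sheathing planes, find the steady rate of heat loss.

Sheathing layers in series; stud and cavity paths in parallel between them.
R_inner = 0.019/(0.205×16.7) = 0.00555 K/W
R_stud  = 0.15/(0.117×0.11×16.7) = 0.6979 K/W
R_cav   = 0.15/(0.0255×0.89×16.7) = 0.3958 K/W
1/R_core = 1/R_stud + 1/R_cav → R_core = 0.2526 K/W
R_outer = 0.012/(0.604×16.7) = 0.00119 K/W
R_total = 0.2593 K/W
Q = ΔT/R_total = 38/0.2593

Q ≈ 147 W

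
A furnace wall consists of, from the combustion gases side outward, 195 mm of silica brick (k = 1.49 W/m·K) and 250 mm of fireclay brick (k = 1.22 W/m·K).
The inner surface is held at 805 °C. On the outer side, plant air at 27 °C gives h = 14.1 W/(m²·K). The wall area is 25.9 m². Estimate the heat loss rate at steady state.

Treating each layer as a thermal resistance in series:
R_silica brick = L/(kA) = 0.195/(1.49×25.9) = 0.005053 K/W
R_fireclay brick = L/(kA) = 0.25/(1.22×25.9) = 0.007912 K/W
R_outer film = 1/(h_o·A) = 1/(14.1×25.9) = 0.002738 K/W
R_total = 0.0157 K/W
Q = ΔT / R_total = 778 / 0.0157

Q ≈ 49500 W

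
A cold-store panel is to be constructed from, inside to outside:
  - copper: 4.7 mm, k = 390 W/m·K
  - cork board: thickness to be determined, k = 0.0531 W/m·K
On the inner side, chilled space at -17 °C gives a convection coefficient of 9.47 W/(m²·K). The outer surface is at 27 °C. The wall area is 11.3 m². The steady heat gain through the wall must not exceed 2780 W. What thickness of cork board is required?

L ≈ 3.89 mm

Thermal resistances in series:
R_inner film = 1/(h_i·A) = 1/(9.47×11.3) = 0.009345 K/W
R_copper = L/(kA) = 0.0047/(390×11.3) = 1.066×10^-6 K/W
Sum of the known resistances R_other = 0.009346 K/W
Required total resistance R_tot = ΔT/Q_allow = 44/2780 = 0.01583 K/W
R_cork board = R_tot − R_other = 0.006481 K/W
L = R·k·A = 0.006481×0.0531×11.3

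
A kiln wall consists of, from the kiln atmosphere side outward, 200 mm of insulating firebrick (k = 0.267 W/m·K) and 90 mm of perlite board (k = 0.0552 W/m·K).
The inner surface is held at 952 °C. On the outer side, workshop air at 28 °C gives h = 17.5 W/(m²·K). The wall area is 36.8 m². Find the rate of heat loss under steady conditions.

Q ≈ 14000 W

Model the wall as resistances in series:
R_insulating firebrick = L/(kA) = 0.2/(0.267×36.8) = 0.02035 K/W
R_perlite board = L/(kA) = 0.09/(0.0552×36.8) = 0.04431 K/W
R_outer film = 1/(h_o·A) = 1/(17.5×36.8) = 0.001553 K/W
R_total = 0.06621 K/W
Q = ΔT / R_total = 924 / 0.06621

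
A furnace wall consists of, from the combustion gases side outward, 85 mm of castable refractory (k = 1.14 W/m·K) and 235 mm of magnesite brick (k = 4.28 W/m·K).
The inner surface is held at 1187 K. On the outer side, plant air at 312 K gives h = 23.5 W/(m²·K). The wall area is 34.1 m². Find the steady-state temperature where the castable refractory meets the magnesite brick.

T ≈ 808 K

Thermal resistances in series:
R_castable refractory = L/(kA) = 0.085/(1.14×34.1) = 0.002187 K/W
R_magnesite brick = L/(kA) = 0.235/(4.28×34.1) = 0.00161 K/W
R_outer film = 1/(h_o·A) = 1/(23.5×34.1) = 0.001248 K/W
R_total = 0.005045 K/W;  Q = ΔT/R_total = 875/0.005045 = 173500 W
T_interface = T_inner − Q·ΣR(inner→interface) = 1187 − 173000×0.002187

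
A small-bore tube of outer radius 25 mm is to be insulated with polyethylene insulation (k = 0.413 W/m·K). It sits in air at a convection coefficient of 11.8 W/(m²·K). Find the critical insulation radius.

For a cylinder r_cr = k/h = 0.413/11.8
r_cr = 35 mm; since the bare radius (25 mm) is below r_cr, adding a thin layer of insulation will *increase* heat loss.

r_cr ≈ 35 mm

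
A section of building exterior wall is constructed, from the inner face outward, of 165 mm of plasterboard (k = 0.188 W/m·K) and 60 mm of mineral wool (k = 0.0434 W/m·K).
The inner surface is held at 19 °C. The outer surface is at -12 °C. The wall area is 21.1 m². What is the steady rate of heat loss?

Series thermal resistances:
R_plasterboard = L/(kA) = 0.165/(0.188×21.1) = 0.0416 K/W
R_mineral wool = L/(kA) = 0.06/(0.0434×21.1) = 0.06552 K/W
R_total = 0.1071 K/W
Q = ΔT / R_total = 31 / 0.1071

Q ≈ 289 W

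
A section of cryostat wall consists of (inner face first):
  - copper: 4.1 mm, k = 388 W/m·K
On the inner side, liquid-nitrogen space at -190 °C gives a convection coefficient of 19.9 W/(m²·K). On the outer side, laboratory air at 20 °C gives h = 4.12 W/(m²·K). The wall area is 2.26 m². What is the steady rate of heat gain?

Using the resistance-network approach (series):
R_inner film = 1/(h_i·A) = 1/(19.9×2.26) = 0.02224 K/W
R_copper = L/(kA) = 0.0041/(388×2.26) = 4.676×10^-6 K/W
R_outer film = 1/(h_o·A) = 1/(4.12×2.26) = 0.1074 K/W
R_total = 0.1296 K/W
Q = ΔT / R_total = 210 / 0.1296

Q ≈ 1620 W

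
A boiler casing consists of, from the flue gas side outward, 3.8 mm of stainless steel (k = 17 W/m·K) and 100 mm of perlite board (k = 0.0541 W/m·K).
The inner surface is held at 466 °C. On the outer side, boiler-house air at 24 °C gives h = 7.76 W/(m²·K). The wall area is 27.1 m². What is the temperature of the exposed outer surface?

Thermal resistances in series:
R_stainless steel = L/(kA) = 0.0038/(17×27.1) = 8.248×10^-6 K/W
R_perlite board = L/(kA) = 0.1/(0.0541×27.1) = 0.06821 K/W
R_outer film = 1/(h_o·A) = 1/(7.76×27.1) = 0.004755 K/W
R_total = 0.07297 K/W;  Q = ΔT/R_total = 442/0.07297 = 6057 W
T_interface = T_inner − Q·ΣR(inner→interface) = 466 − 6060×0.06822

T ≈ 52.8 °C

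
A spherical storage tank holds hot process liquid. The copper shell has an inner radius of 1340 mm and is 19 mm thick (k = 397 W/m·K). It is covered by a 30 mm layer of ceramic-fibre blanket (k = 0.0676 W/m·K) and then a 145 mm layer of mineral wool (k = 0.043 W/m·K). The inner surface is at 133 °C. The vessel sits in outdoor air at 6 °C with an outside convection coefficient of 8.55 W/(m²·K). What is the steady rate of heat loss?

Radial (spherical) resistances in series:
R_copper shell = (1/1.34 − 1/1.359)/(4π×397) = 2.091×10^-6 K/W
R_ceramic-fibre blanket = (1/1.359 − 1/1.389)/(4π×0.0676) = 0.01871 K/W
R_mineral wool = (1/1.389 − 1/1.534)/(4π×0.043) = 0.1259 K/W
R_outer film = 1/(h·4πr_o²) = 1/(8.55×4π×1.534²) = 0.003955 K/W
R_total = 0.1486 K/W
Q = ΔT/R_total = 127/0.1486

Q ≈ 855 W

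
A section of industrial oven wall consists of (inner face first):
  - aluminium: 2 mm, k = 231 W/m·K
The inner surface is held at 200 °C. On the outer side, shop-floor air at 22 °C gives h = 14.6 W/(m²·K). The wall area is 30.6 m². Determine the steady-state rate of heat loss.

Series thermal resistances:
R_aluminium = L/(kA) = 0.002/(231×30.6) = 2.829×10^-7 K/W
R_outer film = 1/(h_o·A) = 1/(14.6×30.6) = 0.002238 K/W
R_total = 0.002239 K/W
Q = ΔT / R_total = 178 / 0.002239

Q ≈ 79500 W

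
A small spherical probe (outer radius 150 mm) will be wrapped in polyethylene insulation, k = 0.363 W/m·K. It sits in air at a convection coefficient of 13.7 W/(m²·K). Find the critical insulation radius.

r_cr ≈ 53 mm

For a sphere r_cr = 2k/h = 2×0.363/13.7
r_cr = 53 mm; since the bare radius (150 mm) is above r_cr, any added insulation will reduce heat loss.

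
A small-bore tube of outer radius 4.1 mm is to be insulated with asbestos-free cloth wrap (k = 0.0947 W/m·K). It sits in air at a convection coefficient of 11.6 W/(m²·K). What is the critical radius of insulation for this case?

r_cr ≈ 8.16 mm

For a cylinder r_cr = k/h = 0.0947/11.6
r_cr = 8.16 mm; since the bare radius (4.1 mm) is below r_cr, adding a thin layer of insulation will *increase* heat loss.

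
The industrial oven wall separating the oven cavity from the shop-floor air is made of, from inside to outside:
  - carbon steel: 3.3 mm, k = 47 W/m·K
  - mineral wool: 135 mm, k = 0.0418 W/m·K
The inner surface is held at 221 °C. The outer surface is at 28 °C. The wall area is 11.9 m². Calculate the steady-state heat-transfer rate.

Q ≈ 711 W

Model the wall as resistances in series:
R_carbon steel = L/(kA) = 0.0033/(47×11.9) = 5.9×10^-6 K/W
R_mineral wool = L/(kA) = 0.135/(0.0418×11.9) = 0.2714 K/W
R_total = 0.2714 K/W
Q = ΔT / R_total = 193 / 0.2714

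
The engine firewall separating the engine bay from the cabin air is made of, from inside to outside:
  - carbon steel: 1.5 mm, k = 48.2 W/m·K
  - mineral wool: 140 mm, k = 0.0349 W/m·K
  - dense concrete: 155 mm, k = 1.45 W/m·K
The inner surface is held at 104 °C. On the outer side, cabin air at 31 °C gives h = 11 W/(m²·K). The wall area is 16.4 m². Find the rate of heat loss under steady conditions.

Treating each layer as a thermal resistance in series:
R_carbon steel = L/(kA) = 0.0015/(48.2×16.4) = 1.898×10^-6 K/W
R_mineral wool = L/(kA) = 0.14/(0.0349×16.4) = 0.2446 K/W
R_dense concrete = L/(kA) = 0.155/(1.45×16.4) = 0.006518 K/W
R_outer film = 1/(h_o·A) = 1/(11×16.4) = 0.005543 K/W
R_total = 0.2567 K/W
Q = ΔT / R_total = 73 / 0.2567

Q ≈ 284 W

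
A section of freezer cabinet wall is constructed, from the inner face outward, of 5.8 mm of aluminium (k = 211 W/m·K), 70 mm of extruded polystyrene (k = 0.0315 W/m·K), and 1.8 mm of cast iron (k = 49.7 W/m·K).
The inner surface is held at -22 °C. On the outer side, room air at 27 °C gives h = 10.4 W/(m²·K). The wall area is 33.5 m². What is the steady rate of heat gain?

Q ≈ 708 W

Series thermal resistances:
R_aluminium = L/(kA) = 0.0058/(211×33.5) = 8.205×10^-7 K/W
R_extruded polystyrene = L/(kA) = 0.07/(0.0315×33.5) = 0.06633 K/W
R_cast iron = L/(kA) = 0.0018/(49.7×33.5) = 1.081×10^-6 K/W
R_outer film = 1/(h_o·A) = 1/(10.4×33.5) = 0.00287 K/W
R_total = 0.06921 K/W
Q = ΔT / R_total = 49 / 0.06921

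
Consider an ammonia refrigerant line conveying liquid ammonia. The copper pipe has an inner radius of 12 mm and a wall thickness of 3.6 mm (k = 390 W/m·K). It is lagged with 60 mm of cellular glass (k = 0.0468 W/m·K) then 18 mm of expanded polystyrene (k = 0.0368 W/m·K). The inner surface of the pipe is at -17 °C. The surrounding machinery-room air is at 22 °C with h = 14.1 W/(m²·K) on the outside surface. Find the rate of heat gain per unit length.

Treating each annulus and film as a series resistance:
R_copper pipe wall = ln(15.6/12)/(2π×390×1) = 1.071×10^-4 K/W
R_cellular glass = ln(75.6/15.6)/(2π×0.0468×1) = 5.367 K/W
R_expanded polystyrene = ln(93.6/75.6)/(2π×0.0368×1) = 0.9237 K/W
R_outer film = 1/(h_o·2πr_oL) = 1/(14.1×2π×0.0936×1) = 0.1206 K/W
R_total = 6.411 K/W
Q = ΔT/R_total = 39/6.411

q′ ≈ 6.08 W/m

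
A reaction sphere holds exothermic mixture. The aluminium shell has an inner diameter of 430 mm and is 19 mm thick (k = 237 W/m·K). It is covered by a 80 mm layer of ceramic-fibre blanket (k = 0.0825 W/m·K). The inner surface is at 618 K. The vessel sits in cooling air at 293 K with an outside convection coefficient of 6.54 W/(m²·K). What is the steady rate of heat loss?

Q ≈ 277 W

Radial (spherical) resistances in series:
R_aluminium shell = (1/0.215 − 1/0.234)/(4π×237) = 1.268×10^-4 K/W
R_ceramic-fibre blanket = (1/0.234 − 1/0.314)/(4π×0.0825) = 1.05 K/W
R_outer film = 1/(h·4πr_o²) = 1/(6.54×4π×0.314²) = 0.1234 K/W
R_total = 1.174 K/W
Q = ΔT/R_total = 325/1.174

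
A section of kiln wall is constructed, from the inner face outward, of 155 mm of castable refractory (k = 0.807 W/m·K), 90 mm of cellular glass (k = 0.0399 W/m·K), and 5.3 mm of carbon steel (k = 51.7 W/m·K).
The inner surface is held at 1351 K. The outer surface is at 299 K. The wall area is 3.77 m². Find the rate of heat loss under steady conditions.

Model the wall as resistances in series:
R_castable refractory = L/(kA) = 0.155/(0.807×3.77) = 0.05095 K/W
R_cellular glass = L/(kA) = 0.09/(0.0399×3.77) = 0.5983 K/W
R_carbon steel = L/(kA) = 0.0053/(51.7×3.77) = 2.719×10^-5 K/W
R_total = 0.6493 K/W
Q = ΔT / R_total = 1052 / 0.6493

Q ≈ 1620 W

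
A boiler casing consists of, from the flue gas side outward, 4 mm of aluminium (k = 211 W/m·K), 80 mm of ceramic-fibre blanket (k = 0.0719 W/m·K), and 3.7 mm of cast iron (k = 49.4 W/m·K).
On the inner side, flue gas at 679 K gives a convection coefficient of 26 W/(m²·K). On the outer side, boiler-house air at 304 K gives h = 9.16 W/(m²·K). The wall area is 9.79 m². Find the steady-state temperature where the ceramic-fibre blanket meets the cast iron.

T ≈ 337 K

Treating each layer as a thermal resistance in series:
R_inner film = 1/(h_i·A) = 1/(26×9.79) = 0.003929 K/W
R_aluminium = L/(kA) = 0.004/(211×9.79) = 1.936×10^-6 K/W
R_ceramic-fibre blanket = L/(kA) = 0.08/(0.0719×9.79) = 0.1137 K/W
R_cast iron = L/(kA) = 0.0037/(49.4×9.79) = 7.651×10^-6 K/W
R_outer film = 1/(h_o·A) = 1/(9.16×9.79) = 0.01115 K/W
R_total = 0.1287 K/W;  Q = ΔT/R_total = 375/0.1287 = 2913 W
T_interface = T_inner − Q·ΣR(inner→interface) = 679 − 2910×0.1176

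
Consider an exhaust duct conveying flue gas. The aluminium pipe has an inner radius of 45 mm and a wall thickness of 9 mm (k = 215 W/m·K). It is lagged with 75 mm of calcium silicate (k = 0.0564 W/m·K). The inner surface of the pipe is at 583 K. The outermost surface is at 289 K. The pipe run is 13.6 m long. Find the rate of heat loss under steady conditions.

For a radial system each layer contributes R = ln(r_out/r_in)/(2πkL); films add R = 1/(hA).
R_aluminium pipe wall = ln(54/45)/(2π×215×13.6) = 9.924×10^-6 K/W
R_calcium silicate = ln(129/54)/(2π×0.0564×13.6) = 0.1807 K/W
R_total = 0.1807 K/W
Q = ΔT/R_total = 294/0.1807

Q ≈ 1630 W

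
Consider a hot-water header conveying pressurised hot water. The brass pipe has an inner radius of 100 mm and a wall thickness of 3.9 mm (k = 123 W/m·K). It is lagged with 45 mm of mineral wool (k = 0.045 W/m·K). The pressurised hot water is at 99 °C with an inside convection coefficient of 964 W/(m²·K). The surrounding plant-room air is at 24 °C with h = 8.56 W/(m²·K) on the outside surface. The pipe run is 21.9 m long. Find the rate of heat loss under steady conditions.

Q ≈ 1170 W

Treating each annulus and film as a series resistance:
R_inner film = 1/(h_i·2πr₁L) = 1/(964×2π×0.1×21.9) = 7.539×10^-5 K/W
R_brass pipe wall = ln(103.9/100)/(2π×123×21.9) = 2.26×10^-6 K/W
R_mineral wool = ln(148.9/103.9)/(2π×0.045×21.9) = 0.05811 K/W
R_outer film = 1/(h_o·2πr_oL) = 1/(8.56×2π×0.1489×21.9) = 0.005702 K/W
R_total = 0.06389 K/W
Q = ΔT/R_total = 75/0.06389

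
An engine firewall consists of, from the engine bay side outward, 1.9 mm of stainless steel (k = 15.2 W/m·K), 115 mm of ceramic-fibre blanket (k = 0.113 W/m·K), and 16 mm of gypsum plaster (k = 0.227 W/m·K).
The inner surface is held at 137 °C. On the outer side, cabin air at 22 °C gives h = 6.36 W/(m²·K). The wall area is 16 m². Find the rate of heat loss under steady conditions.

Q ≈ 1480 W

Treating each layer as a thermal resistance in series:
R_stainless steel = L/(kA) = 0.0019/(15.2×16) = 7.813×10^-6 K/W
R_ceramic-fibre blanket = L/(kA) = 0.115/(0.113×16) = 0.06361 K/W
R_gypsum plaster = L/(kA) = 0.016/(0.227×16) = 0.004405 K/W
R_outer film = 1/(h_o·A) = 1/(6.36×16) = 0.009827 K/W
R_total = 0.07785 K/W
Q = ΔT / R_total = 115 / 0.07785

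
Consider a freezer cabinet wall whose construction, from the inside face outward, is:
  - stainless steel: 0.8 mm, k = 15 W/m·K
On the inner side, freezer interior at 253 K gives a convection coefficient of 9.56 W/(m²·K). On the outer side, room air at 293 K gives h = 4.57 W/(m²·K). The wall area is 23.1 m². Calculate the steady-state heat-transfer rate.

Thermal resistances in series:
R_inner film = 1/(h_i·A) = 1/(9.56×23.1) = 0.004528 K/W
R_stainless steel = L/(kA) = 0.0008/(15×23.1) = 2.309×10^-6 K/W
R_outer film = 1/(h_o·A) = 1/(4.57×23.1) = 0.009473 K/W
R_total = 0.014 K/W
Q = ΔT / R_total = 40 / 0.014

Q ≈ 2860 W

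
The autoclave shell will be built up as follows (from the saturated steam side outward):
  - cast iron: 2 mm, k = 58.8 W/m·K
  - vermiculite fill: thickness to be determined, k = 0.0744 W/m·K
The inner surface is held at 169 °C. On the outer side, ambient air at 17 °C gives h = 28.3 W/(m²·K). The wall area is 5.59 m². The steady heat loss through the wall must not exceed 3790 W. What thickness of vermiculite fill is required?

L ≈ 14 mm

Using the resistance-network approach (series):
R_cast iron = L/(kA) = 0.002/(58.8×5.59) = 6.085×10^-6 K/W
R_outer film = 1/(h_o·A) = 1/(28.3×5.59) = 0.006321 K/W
Sum of the known resistances R_other = 0.006327 K/W
Required total resistance R_tot = ΔT/Q_allow = 152/3790 = 0.04011 K/W
R_vermiculite fill = R_tot − R_other = 0.03378 K/W
L = R·k·A = 0.03378×0.0744×5.59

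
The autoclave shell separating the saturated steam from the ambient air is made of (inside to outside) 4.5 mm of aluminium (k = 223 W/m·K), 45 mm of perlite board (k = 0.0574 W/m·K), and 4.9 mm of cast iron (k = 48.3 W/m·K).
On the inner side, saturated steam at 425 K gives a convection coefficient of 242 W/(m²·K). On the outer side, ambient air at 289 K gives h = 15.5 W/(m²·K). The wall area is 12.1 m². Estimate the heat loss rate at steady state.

Thermal resistances in series:
R_inner film = 1/(h_i·A) = 1/(242×12.1) = 3.415×10^-4 K/W
R_aluminium = L/(kA) = 0.0045/(223×12.1) = 1.668×10^-6 K/W
R_perlite board = L/(kA) = 0.045/(0.0574×12.1) = 0.06479 K/W
R_cast iron = L/(kA) = 0.0049/(48.3×12.1) = 8.384×10^-6 K/W
R_outer film = 1/(h_o·A) = 1/(15.5×12.1) = 0.005332 K/W
R_total = 0.07047 K/W
Q = ΔT / R_total = 136 / 0.07047

Q ≈ 1930 W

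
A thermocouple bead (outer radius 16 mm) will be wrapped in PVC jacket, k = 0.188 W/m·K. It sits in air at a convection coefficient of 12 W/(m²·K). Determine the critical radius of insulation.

r_cr ≈ 31.3 mm

For a sphere r_cr = 2k/h = 2×0.188/12
r_cr = 31.3 mm; since the bare radius (16 mm) is below r_cr, adding a thin layer of insulation will *increase* heat loss.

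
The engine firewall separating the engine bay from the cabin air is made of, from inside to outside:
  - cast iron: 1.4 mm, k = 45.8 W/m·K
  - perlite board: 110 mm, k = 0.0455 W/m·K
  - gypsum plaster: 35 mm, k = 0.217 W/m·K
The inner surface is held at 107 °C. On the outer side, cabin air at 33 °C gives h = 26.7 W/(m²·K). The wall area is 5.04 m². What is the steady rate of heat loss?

Using the resistance-network approach (series):
R_cast iron = L/(kA) = 0.0014/(45.8×5.04) = 6.065×10^-6 K/W
R_perlite board = L/(kA) = 0.11/(0.0455×5.04) = 0.4797 K/W
R_gypsum plaster = L/(kA) = 0.035/(0.217×5.04) = 0.032 K/W
R_outer film = 1/(h_o·A) = 1/(26.7×5.04) = 0.007431 K/W
R_total = 0.5191 K/W
Q = ΔT / R_total = 74 / 0.5191

Q ≈ 143 W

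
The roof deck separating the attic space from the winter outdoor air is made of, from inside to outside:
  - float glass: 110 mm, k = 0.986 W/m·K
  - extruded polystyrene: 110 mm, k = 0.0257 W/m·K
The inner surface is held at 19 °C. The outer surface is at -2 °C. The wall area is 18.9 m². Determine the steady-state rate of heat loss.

Q ≈ 90.4 W

Using the resistance-network approach (series):
R_float glass = L/(kA) = 0.11/(0.986×18.9) = 0.005903 K/W
R_extruded polystyrene = L/(kA) = 0.11/(0.0257×18.9) = 0.2265 K/W
R_total = 0.2324 K/W
Q = ΔT / R_total = 21 / 0.2324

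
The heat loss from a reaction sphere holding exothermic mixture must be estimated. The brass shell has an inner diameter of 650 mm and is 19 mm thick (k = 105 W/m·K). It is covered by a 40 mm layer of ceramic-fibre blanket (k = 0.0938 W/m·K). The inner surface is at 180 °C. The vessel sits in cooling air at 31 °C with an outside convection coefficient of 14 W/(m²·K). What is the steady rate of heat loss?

Q ≈ 504 W

For a spherical shell R = (1/r₁ − 1/r₂)/(4πk); film R = 1/(h·4πr²). In series:
R_brass shell = (1/0.325 − 1/0.344)/(4π×105) = 1.288×10^-4 K/W
R_ceramic-fibre blanket = (1/0.344 − 1/0.384)/(4π×0.0938) = 0.2569 K/W
R_outer film = 1/(h·4πr_o²) = 1/(14×4π×0.384²) = 0.03855 K/W
R_total = 0.2956 K/W
Q = ΔT/R_total = 149/0.2956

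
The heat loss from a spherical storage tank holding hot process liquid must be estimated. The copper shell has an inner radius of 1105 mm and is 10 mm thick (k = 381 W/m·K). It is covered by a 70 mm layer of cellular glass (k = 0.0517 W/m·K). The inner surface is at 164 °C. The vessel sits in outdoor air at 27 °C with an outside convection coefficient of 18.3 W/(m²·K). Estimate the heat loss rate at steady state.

Q ≈ 1620 W

Each spherical layer contributes R = (1/r_i − 1/r_o)/(4πk):
R_copper shell = (1/1.105 − 1/1.115)/(4π×381) = 1.695×10^-6 K/W
R_cellular glass = (1/1.115 − 1/1.185)/(4π×0.0517) = 0.08155 K/W
R_outer film = 1/(h·4πr_o²) = 1/(18.3×4π×1.185²) = 0.003097 K/W
R_total = 0.08464 K/W
Q = ΔT/R_total = 137/0.08464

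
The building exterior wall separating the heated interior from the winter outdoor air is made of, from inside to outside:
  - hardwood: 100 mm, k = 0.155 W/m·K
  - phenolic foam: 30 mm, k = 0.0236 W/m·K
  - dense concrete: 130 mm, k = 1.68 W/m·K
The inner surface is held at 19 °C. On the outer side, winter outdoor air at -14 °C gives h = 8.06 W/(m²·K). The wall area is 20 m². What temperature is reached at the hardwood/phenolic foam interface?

Thermal resistances in series:
R_hardwood = L/(kA) = 0.1/(0.155×20) = 0.03226 K/W
R_phenolic foam = L/(kA) = 0.03/(0.0236×20) = 0.06356 K/W
R_dense concrete = L/(kA) = 0.13/(1.68×20) = 0.003869 K/W
R_outer film = 1/(h_o·A) = 1/(8.06×20) = 0.006203 K/W
R_total = 0.1059 K/W;  Q = ΔT/R_total = 33/0.1059 = 311.6 W
T_interface = T_inner − Q·ΣR(inner→interface) = 19 − 312×0.03226

T ≈ 8.95 °C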